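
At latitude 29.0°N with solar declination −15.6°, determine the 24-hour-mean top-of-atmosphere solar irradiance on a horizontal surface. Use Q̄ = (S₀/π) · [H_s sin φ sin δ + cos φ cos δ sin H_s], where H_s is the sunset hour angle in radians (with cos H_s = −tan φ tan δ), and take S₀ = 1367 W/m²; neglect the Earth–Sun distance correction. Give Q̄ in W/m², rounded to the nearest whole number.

282 W/m²

The sunset hour angle satisfies cos H_s = −tan φ tan δ = 0.1548, giving H_s = 81.09°. In radians, H_s = 1.4153.
H_s sin φ sin δ = 1.4153 × 0.4848 × -0.2689 = -0.1845.
cos φ cos δ sin H_s = 0.8746 × 0.9632 × 0.9879 = 0.8322.
Q̄ = (1367/π) × (-0.1845 + 0.8322) = 435.13 × 0.6477 = 281.83 W/m².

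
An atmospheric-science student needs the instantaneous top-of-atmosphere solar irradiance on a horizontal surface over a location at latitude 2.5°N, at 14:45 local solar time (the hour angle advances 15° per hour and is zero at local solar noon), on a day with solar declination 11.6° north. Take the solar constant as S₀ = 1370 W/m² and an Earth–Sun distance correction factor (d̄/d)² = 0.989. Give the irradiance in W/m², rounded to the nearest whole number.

Hour angle H = 15° × (14.75 − 12) = 41.25°.
cos θ_z = sin(2.5°) sin(11.6°) + cos(2.5°) cos(11.6°) cos(41.25°) = 0.0088 + 0.7358 = 0.7446.
Top-of-atmosphere irradiance = S₀ (d̄/d)² cos θ_z = 1370 × 0.989 × 0.7446 = 1008.88 W/m².

1009 W/m²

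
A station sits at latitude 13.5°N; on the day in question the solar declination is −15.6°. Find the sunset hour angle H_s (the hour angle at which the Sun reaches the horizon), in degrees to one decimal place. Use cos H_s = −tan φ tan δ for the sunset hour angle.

86.2°

−tan φ tan δ = −(0.2401)(-0.2792) = 0.0670; H_s = arccos(0.0670) = 86.16°.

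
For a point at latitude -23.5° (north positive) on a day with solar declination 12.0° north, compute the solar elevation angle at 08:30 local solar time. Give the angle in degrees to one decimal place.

27.6°

Hour angle H = 15° × (8.5 − 12) = -52.50°.
With φ = -23.5°, δ = 12.0°, H = -52.50°: sin φ sin δ = -0.0829, cos φ cos δ cos H = 0.5461, so cos θ_z = 0.4632.
θ_z = arccos(0.4632) = 62.41°, so the elevation is 90° − 62.41° = 27.59°.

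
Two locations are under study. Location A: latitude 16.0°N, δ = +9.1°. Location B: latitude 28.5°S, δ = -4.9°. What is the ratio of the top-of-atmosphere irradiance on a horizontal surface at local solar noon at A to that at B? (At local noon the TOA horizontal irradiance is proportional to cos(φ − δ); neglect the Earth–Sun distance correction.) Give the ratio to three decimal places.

1.083

A: cos θ_z = cos(16.0° − (9.1°)) = 0.9928.
B: cos θ_z = cos(-28.5° − (-4.9°)) = 0.9164.
Ratio A/B = 0.9928 / 0.9164 = 1.0834.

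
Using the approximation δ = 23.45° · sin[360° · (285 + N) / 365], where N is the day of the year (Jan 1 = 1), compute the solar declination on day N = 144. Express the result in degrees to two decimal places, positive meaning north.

360 × (285 + 144) / 365 = 423.123°; sin(423.123°) = 0.8920.
δ = 23.45 × 0.8920 = 20.917° ≈ +20.92°.

+20.92°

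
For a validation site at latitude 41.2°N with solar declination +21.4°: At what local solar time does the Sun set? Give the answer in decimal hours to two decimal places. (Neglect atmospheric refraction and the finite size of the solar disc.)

cos H_s = −tan(41.2°) · tan(21.4°) = -0.3431, so H_s = arccos(-0.3431) = 110.07°.
Sunset is at 12 + H_s/15 = 12 + 7.338 = 19.338 h local solar time.

19.34 h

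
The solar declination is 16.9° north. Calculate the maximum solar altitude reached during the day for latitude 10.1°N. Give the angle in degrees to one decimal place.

83.2°

At local solar noon the hour angle is zero, so the elevation is 90° − |φ − δ| = 90° − |10.1° − (16.9°)| = 90° − 6.8° = 83.2°.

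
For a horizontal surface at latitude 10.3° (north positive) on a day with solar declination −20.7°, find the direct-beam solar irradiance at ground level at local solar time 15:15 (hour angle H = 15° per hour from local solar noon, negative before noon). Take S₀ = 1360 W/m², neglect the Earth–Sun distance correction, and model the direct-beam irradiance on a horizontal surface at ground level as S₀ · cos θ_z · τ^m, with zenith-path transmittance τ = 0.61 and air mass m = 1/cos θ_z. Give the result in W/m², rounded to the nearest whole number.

298 W/m²

Hour angle H = 15° × (15.25 − 12) = 48.75°.
cos θ_z = sin(10.3°) sin(-20.7°) + cos(10.3°) cos(-20.7°) cos(48.75°) = -0.0632 + 0.6068 = 0.5436.
Air mass m = 1/cos θ_z = 1/0.5436 = 1.840; τ^m = 0.61^1.840 = 0.4027.
Surface direct beam = 1360 × 0.5436 × 0.4027 = 297.71 W/m².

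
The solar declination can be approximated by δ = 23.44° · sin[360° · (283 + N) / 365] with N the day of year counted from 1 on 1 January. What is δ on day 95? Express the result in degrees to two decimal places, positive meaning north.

360 × (283 + 95) / 365 = 372.822°; sin(372.822°) = 0.2219.
δ = 23.44 × 0.2219 = 5.201° ≈ +5.20°.

+5.20°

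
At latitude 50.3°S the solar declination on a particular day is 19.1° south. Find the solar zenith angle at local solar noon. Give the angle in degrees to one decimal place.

At local solar noon the hour angle is zero, so the zenith angle is |φ − δ| = |-50.3° − (-19.1°)| = 31.2°.

31.2°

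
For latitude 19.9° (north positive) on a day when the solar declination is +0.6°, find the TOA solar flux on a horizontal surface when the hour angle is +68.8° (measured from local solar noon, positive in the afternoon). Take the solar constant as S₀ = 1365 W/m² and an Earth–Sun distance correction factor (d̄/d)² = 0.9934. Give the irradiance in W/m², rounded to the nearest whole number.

cos θ_z = sin φ sin δ + cos φ cos δ cos H = (0.3404)(0.0105) + (0.9403)(0.9999)(0.3616) = 0.3436.
Top-of-atmosphere irradiance = S₀ (d̄/d)² cos θ_z = 1365 × 0.9934 × 0.3436 = 465.92 W/m².

466 W/m²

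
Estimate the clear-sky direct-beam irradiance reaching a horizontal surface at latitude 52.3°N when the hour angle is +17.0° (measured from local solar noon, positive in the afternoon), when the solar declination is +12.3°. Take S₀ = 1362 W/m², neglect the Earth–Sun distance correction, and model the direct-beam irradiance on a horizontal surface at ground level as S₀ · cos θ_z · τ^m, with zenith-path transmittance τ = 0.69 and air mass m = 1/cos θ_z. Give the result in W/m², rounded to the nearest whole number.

cos θ_z = sin φ sin δ + cos φ cos δ cos H = (0.7912)(0.2130) + (0.6115)(0.9770)(0.9563) = 0.7399.
Air mass m = 1/cos θ_z = 1/0.7399 = 1.352; τ^m = 0.69^1.352 = 0.6055.
Surface direct beam = 1362 × 0.7399 × 0.6055 = 610.19 W/m².

610 W/m²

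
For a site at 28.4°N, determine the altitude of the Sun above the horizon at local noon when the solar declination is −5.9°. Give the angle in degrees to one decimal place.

55.7°

At local solar noon the hour angle is zero, so the elevation is 90° − |φ − δ| = 90° − |28.4° − (-5.9°)| = 90° − 34.3° = 55.7°.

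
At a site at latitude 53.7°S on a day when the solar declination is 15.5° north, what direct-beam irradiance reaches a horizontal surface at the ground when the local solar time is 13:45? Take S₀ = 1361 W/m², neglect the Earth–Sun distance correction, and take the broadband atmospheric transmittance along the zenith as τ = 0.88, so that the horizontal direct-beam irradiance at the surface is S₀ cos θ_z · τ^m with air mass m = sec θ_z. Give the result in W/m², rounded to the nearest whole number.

Hour angle H = 15° × (13.75 − 12) = 26.25°.
With φ = -53.7°, δ = 15.5°, H = 26.25°: sin φ sin δ = -0.2154, cos φ cos δ cos H = 0.5116, so cos θ_z = 0.2962.
Air mass m = 1/cos θ_z = 1/0.2962 = 3.376; τ^m = 0.88^3.376 = 0.6495.
Surface direct beam = 1361 × 0.2962 × 0.6495 = 261.83 W/m².

262 W/m²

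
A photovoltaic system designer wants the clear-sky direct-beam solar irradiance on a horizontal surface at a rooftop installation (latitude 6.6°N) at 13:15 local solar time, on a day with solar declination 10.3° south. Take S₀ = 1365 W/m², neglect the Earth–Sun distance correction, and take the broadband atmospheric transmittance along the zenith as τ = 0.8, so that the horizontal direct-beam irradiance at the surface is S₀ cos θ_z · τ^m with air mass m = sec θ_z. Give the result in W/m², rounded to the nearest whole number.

965 W/m²

Hour angle H = 15° × (13.25 − 12) = 18.75°.
cos θ_z = sin φ sin δ + cos φ cos δ cos H = (0.1149)(-0.1788) + (0.9934)(0.9839)(0.9469) = 0.9050.
Air mass m = 1/cos θ_z = 1/0.9050 = 1.105; τ^m = 0.8^1.105 = 0.7815.
Surface direct beam = 1365 × 0.9050 × 0.7815 = 965.41 W/m².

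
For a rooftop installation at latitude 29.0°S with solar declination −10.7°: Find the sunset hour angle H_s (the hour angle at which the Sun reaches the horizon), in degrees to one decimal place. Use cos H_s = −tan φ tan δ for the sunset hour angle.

96.0°

The sunset hour angle satisfies cos H_s = −tan φ tan δ = -0.1047, giving H_s = 96.01°.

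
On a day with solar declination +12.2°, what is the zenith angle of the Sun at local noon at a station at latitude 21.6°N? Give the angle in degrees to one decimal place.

9.4°

At local solar noon the hour angle is zero, so the zenith angle is |φ − δ| = |21.6° − (12.2°)| = 9.4°.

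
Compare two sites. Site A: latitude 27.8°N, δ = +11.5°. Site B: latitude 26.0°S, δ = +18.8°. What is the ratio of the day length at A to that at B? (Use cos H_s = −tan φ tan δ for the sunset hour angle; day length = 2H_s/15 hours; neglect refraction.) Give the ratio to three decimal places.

A: H_s = arccos(−tan 27.8° · tan 11.5°) = 96.16°, so 2H_s/15 = 12.8213 h.
B: H_s = arccos(−tan -26.0° · tan 18.8°) = 80.44°, so 2H_s/15 = 10.7253 h.
Ratio A/B = 12.8213 / 10.7253 = 1.1954.

1.195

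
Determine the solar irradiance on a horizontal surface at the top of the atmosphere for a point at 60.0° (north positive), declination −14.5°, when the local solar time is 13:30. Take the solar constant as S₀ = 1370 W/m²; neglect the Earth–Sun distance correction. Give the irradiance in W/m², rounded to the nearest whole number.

Hour angle H = 15° × (13.5 − 12) = 22.50°.
cos θ_z = sin(60.0°) sin(-14.5°) + cos(60.0°) cos(-14.5°) cos(22.50°) = -0.2168 + 0.4472 = 0.2304.
Top-of-atmosphere irradiance = S₀ cos θ_z = 1370 × 0.2304 = 315.65 W/m².

316 W/m²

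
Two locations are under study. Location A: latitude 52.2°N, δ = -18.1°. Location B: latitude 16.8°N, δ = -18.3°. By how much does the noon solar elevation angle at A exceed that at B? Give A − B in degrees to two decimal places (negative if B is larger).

-35.20°

A: 90° − |52.2 − (-18.1)| = 19.70°.
B: 90° − |16.8 − (-18.3)| = 54.90°.
A − B = 19.70 − 54.90 = -35.20°.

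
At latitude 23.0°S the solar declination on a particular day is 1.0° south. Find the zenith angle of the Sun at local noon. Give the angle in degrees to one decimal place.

At local solar noon the hour angle is zero, so the zenith angle is |φ − δ| = |-23.0° − (-1.0°)| = 22.0°.

22.0°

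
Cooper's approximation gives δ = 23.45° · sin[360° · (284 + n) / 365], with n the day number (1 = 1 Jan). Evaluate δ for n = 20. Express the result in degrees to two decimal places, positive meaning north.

360 × (284 + 20) / 365 = 299.836°; sin(299.836°) = -0.8675.
δ = 23.45 × -0.8675 = -20.343° ≈ -20.34°.

-20.34°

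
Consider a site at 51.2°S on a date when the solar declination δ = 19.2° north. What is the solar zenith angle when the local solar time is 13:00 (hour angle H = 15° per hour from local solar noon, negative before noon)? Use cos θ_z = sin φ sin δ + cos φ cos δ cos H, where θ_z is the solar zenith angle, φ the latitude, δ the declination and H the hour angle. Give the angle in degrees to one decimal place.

Hour angle H = 15° × (13 − 12) = 15.00°.
cos θ_z = sin φ sin δ + cos φ cos δ cos H = (-0.7793)(0.3289) + (0.6266)(0.9444)(0.9659) = 0.3153.
θ_z = arccos(0.3153) = 71.62°.

71.6°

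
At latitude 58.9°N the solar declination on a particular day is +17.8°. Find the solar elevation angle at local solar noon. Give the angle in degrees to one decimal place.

48.9°

At local solar noon the hour angle is zero, so the elevation is 90° − |φ − δ| = 90° − |58.9° − (17.8°)| = 90° − 41.1° = 48.9°.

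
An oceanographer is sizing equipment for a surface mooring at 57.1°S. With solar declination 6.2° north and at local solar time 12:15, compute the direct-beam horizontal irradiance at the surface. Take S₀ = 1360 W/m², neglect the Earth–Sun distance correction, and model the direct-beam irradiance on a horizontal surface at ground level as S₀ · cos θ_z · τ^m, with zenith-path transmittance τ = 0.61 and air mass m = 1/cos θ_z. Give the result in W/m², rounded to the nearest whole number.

Hour angle H = 15° × (12.25 − 12) = 3.75°.
With φ = -57.1°, δ = 6.2°, H = 3.75°: sin φ sin δ = -0.0907, cos φ cos δ cos H = 0.5388, so cos θ_z = 0.4481.
Air mass m = 1/cos θ_z = 1/0.4481 = 2.232; τ^m = 0.61^2.232 = 0.3318.
Surface direct beam = 1360 × 0.4481 × 0.3318 = 202.20 W/m².

202 W/m²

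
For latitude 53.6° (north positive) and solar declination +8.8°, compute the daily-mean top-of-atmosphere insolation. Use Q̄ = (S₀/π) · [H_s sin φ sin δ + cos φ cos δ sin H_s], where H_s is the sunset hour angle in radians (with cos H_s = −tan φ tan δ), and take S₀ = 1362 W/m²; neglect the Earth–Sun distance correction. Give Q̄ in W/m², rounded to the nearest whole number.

344 W/m²

The sunset hour angle satisfies cos H_s = −tan φ tan δ = -0.2100, giving H_s = 102.12°. In radians, H_s = 1.7823.
H_s sin φ sin δ = 1.7823 × 0.8049 × 0.1530 = 0.2195.
cos φ cos δ sin H_s = 0.5934 × 0.9882 × 0.9777 = 0.5733.
Q̄ = (1362/π) × (0.2195 + 0.5733) = 433.54 × 0.7928 = 343.71 W/m².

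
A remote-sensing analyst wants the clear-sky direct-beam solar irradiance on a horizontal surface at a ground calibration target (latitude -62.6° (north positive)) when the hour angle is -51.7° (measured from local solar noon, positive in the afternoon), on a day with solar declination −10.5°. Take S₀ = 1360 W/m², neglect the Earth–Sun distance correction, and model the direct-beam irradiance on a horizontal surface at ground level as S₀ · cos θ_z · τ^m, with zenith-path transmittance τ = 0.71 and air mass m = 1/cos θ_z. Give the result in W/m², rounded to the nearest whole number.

277 W/m²

cos θ_z = sin φ sin δ + cos φ cos δ cos H = (-0.8878)(-0.1822) + (0.4602)(0.9833)(0.6198) = 0.4422.
Air mass m = 1/cos θ_z = 1/0.4422 = 2.261; τ^m = 0.71^2.261 = 0.4610.
Surface direct beam = 1360 × 0.4422 × 0.4610 = 277.24 W/m².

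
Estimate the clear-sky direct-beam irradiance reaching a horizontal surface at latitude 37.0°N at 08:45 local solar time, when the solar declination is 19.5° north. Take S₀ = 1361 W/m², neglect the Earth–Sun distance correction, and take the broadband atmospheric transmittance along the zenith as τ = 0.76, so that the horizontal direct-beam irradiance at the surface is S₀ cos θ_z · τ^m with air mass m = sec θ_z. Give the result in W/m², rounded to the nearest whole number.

640 W/m²

Hour angle H = 15° × (8.75 − 12) = -48.75°.
cos θ_z = sin(37.0°) sin(19.5°) + cos(37.0°) cos(19.5°) cos(-48.75°) = 0.2009 + 0.4964 = 0.6973.
Air mass m = 1/cos θ_z = 1/0.6973 = 1.434; τ^m = 0.76^1.434 = 0.6747.
Surface direct beam = 1361 × 0.6973 × 0.6747 = 640.31 W/m².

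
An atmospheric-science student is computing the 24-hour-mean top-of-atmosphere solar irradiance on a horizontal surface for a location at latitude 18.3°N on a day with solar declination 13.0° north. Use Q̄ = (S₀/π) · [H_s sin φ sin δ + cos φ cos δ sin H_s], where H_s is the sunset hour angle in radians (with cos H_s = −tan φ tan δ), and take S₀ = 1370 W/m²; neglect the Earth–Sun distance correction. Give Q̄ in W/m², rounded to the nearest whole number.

453 W/m²

cos H_s = −tan(18.3°) · tan(13.0°) = -0.0764, so H_s = arccos(-0.0764) = 94.38°. In radians, H_s = 1.6472.
H_s sin φ sin δ = 1.6472 × 0.3140 × 0.2250 = 0.1164.
cos φ cos δ sin H_s = 0.9494 × 0.9744 × 0.9971 = 0.9224.
Q̄ = (1370/π) × (0.1164 + 0.9224) = 436.08 × 1.0388 = 453.00 W/m².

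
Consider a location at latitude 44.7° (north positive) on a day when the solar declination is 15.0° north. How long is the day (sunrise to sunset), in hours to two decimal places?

14.05 hours

The sunset hour angle satisfies cos H_s = −tan φ tan δ = -0.2652, giving H_s = 105.38°.
Day length = 2 H_s / 15° h⁻¹ = 210.76° / 15 = 14.051 h.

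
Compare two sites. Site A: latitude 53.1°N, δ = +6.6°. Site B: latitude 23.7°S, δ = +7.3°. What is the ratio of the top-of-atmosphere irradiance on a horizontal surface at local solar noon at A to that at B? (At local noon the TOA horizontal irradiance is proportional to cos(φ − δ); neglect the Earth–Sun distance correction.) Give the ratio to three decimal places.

0.803

A: cos θ_z = cos(53.1° − (6.6°)) = 0.6884.
B: cos θ_z = cos(-23.7° − (7.3°)) = 0.8572.
Ratio A/B = 0.6884 / 0.8572 = 0.8031.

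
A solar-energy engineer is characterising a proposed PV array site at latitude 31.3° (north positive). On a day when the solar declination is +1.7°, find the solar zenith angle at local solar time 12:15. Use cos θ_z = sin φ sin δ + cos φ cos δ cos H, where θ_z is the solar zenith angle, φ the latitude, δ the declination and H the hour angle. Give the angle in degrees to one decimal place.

29.8°

Hour angle H = 15° × (12.25 − 12) = 3.75°.
With φ = 31.3°, δ = 1.7°, H = 3.75°: sin φ sin δ = 0.0154, cos φ cos δ cos H = 0.8523, so cos θ_z = 0.8677.
θ_z = arccos(0.8677) = 29.81°.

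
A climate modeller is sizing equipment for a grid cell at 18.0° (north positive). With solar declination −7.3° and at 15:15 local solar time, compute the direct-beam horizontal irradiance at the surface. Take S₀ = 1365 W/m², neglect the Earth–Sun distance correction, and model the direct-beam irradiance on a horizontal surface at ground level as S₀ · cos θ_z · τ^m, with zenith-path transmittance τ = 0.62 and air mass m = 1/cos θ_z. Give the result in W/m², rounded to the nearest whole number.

350 W/m²

Hour angle H = 15° × (15.25 − 12) = 48.75°.
With φ = 18.0°, δ = -7.3°, H = 48.75°: sin φ sin δ = -0.0393, cos φ cos δ cos H = 0.6220, so cos θ_z = 0.5827.
Air mass m = 1/cos θ_z = 1/0.5827 = 1.716; τ^m = 0.62^1.716 = 0.4403.
Surface direct beam = 1365 × 0.5827 × 0.4403 = 350.21 W/m².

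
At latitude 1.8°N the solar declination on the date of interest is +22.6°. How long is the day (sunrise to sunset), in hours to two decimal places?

−tan φ tan δ = −(0.0314)(0.4163) = -0.0131; H_s = arccos(-0.0131) = 90.75°.
Day length = 2 H_s / 15° h⁻¹ = 181.50° / 15 = 12.100 h.

12.10 hours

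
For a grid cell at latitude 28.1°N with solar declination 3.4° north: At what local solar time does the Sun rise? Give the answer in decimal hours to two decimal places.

5.88 h

The sunset hour angle satisfies cos H_s = −tan φ tan δ = -0.0317, giving H_s = 91.82°.
Sunrise is at 12 − H_s/15 = 12 − 6.121 = 5.879 h local solar time.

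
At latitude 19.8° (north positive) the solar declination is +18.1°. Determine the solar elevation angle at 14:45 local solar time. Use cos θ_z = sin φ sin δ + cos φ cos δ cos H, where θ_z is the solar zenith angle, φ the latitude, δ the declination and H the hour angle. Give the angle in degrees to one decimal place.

51.0°

Hour angle H = 15° × (14.75 − 12) = 41.25°.
With φ = 19.8°, δ = 18.1°, H = 41.25°: sin φ sin δ = 0.1052, cos φ cos δ cos H = 0.6724, so cos θ_z = 0.7776.
θ_z = arccos(0.7776) = 38.96°, so the elevation is 90° − 38.96° = 51.04°.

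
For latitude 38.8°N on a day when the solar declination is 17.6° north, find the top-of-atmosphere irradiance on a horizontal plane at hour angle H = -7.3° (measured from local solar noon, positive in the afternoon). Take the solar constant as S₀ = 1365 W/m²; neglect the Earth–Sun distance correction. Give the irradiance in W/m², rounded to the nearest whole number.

1264 W/m²

With φ = 38.8°, δ = 17.6°, H = -7.30°: sin φ sin δ = 0.1895, cos φ cos δ cos H = 0.7368, so cos θ_z = 0.9263.
Top-of-atmosphere irradiance = S₀ cos θ_z = 1365 × 0.9263 = 1264.40 W/m².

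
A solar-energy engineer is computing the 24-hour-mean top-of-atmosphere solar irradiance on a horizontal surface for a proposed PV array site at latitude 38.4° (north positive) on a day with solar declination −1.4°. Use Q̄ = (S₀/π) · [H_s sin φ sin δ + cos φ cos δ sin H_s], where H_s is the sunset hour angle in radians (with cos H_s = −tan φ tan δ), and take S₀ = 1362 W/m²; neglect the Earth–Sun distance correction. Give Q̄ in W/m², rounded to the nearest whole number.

cos H_s = −tan(38.4°) · tan(-1.4°) = 0.0194, so H_s = arccos(0.0194) = 88.89°. In radians, H_s = 1.5514.
H_s sin φ sin δ = 1.5514 × 0.6211 × -0.0244 = -0.0235.
cos φ cos δ sin H_s = 0.7837 × 0.9997 × 0.9998 = 0.7833.
Q̄ = (1362/π) × (-0.0235 + 0.7833) = 433.54 × 0.7598 = 329.40 W/m².

329 W/m²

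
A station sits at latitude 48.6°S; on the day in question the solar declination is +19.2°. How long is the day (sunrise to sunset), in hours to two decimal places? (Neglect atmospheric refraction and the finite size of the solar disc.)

−tan φ tan δ = −(-1.1343)(0.3482) = 0.3950; H_s = arccos(0.3950) = 66.73°.
Day length = 2 H_s / 15° h⁻¹ = 133.46° / 15 = 8.897 h.

8.90 hours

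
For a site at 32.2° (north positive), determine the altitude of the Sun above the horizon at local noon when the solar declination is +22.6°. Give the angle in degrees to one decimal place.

80.4°

At local solar noon the hour angle is zero, so the elevation is 90° − |φ − δ| = 90° − |32.2° − (22.6°)| = 90° − 9.6° = 80.4°.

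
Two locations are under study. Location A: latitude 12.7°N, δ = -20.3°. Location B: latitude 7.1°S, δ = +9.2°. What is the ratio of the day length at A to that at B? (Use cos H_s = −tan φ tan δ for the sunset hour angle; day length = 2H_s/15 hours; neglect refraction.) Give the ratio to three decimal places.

A: H_s = arccos(−tan 12.7° · tan -20.3°) = 85.22°, so 2H_s/15 = 11.3627 h.
B: H_s = arccos(−tan -7.1° · tan 9.2°) = 88.84°, so 2H_s/15 = 11.8453 h.
Ratio A/B = 11.3627 / 11.8453 = 0.9593.

0.959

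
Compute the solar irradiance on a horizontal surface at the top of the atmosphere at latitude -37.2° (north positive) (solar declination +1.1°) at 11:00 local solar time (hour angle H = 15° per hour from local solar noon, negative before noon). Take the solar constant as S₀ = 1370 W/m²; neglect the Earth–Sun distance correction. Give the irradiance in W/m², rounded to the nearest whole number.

1038 W/m²

Hour angle H = 15° × (11 − 12) = -15.00°.
cos θ_z = sin(-37.2°) sin(1.1°) + cos(-37.2°) cos(1.1°) cos(-15.00°) = -0.0116 + 0.7692 = 0.7576.
Top-of-atmosphere irradiance = S₀ cos θ_z = 1370 × 0.7576 = 1037.91 W/m².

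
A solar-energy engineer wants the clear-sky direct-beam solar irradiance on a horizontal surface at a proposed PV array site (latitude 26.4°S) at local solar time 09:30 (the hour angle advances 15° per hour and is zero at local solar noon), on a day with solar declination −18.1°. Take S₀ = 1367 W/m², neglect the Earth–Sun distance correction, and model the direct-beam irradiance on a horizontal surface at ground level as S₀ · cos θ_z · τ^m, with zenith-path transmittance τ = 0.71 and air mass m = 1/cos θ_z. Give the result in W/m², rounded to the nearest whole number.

730 W/m²

Hour angle H = 15° × (9.5 − 12) = -37.50°.
cos θ_z = sin φ sin δ + cos φ cos δ cos H = (-0.4446)(-0.3107) + (0.8957)(0.9505)(0.7934) = 0.8136.
Air mass m = 1/cos θ_z = 1/0.8136 = 1.229; τ^m = 0.71^1.229 = 0.6564.
Surface direct beam = 1367 × 0.8136 × 0.6564 = 730.04 W/m².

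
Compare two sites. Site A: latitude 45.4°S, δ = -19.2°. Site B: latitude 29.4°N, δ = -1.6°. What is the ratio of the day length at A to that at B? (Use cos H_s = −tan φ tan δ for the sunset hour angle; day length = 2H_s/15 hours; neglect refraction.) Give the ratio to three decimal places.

A: H_s = arccos(−tan -45.4° · tan -19.2°) = 110.68°, so 2H_s/15 = 14.7573 h.
B: H_s = arccos(−tan 29.4° · tan -1.6°) = 89.10°, so 2H_s/15 = 11.8800 h.
Ratio A/B = 14.7573 / 11.8800 = 1.2422.

1.242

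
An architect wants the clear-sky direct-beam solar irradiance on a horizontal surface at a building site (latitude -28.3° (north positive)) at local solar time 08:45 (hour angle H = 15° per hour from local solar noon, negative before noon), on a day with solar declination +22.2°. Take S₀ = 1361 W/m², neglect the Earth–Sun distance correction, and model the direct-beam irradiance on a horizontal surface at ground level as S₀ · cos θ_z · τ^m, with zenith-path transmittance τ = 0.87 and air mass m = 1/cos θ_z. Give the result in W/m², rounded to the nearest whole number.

Hour angle H = 15° × (8.75 − 12) = -48.75°.
cos θ_z = sin φ sin δ + cos φ cos δ cos H = (-0.4741)(0.3778) + (0.8805)(0.9259)(0.6593) = 0.3584.
Air mass m = 1/cos θ_z = 1/0.3584 = 2.790; τ^m = 0.87^2.790 = 0.6780.
Surface direct beam = 1361 × 0.3584 × 0.6780 = 330.72 W/m².

331 W/m²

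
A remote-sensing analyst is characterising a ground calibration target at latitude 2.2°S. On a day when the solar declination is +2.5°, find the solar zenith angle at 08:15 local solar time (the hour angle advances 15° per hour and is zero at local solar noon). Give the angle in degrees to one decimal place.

Hour angle H = 15° × (8.25 − 12) = -56.25°.
cos θ_z = sin φ sin δ + cos φ cos δ cos H = (-0.0384)(0.0436) + (0.9993)(0.9990)(0.5556) = 0.5530.
θ_z = arccos(0.5530) = 56.43°.

56.4°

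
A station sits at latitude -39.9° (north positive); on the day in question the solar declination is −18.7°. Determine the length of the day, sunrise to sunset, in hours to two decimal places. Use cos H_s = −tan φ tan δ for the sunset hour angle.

14.19 hours

The sunset hour angle satisfies cos H_s = −tan φ tan δ = -0.2830, giving H_s = 106.44°.
Day length = 2 H_s / 15° h⁻¹ = 212.88° / 15 = 14.192 h.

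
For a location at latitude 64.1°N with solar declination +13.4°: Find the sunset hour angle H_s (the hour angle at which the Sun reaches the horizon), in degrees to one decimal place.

119.4°

The sunset hour angle satisfies cos H_s = −tan φ tan δ = -0.4906, giving H_s = 119.38°.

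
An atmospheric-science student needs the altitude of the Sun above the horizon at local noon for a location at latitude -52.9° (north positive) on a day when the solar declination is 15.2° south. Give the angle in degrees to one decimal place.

52.3°

At local solar noon the hour angle is zero, so the elevation is 90° − |φ − δ| = 90° − |-52.9° − (-15.2°)| = 90° − 37.7° = 52.3°.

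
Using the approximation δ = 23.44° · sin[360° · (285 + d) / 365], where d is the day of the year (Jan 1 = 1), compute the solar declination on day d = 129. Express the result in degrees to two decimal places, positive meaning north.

+17.51°

360 × (285 + 129) / 365 = 408.329°; sin(408.329°) = 0.7470.
δ = 23.44 × 0.7470 = 17.510° ≈ +17.51°.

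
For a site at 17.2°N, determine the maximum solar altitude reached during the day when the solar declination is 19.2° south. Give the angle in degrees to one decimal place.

53.6°

At local solar noon the hour angle is zero, so the elevation is 90° − |φ − δ| = 90° − |17.2° − (-19.2°)| = 90° − 36.4° = 53.6°.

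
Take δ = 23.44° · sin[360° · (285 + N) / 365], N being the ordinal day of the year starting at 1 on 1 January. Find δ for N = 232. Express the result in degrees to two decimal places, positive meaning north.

360 × (285 + 232) / 365 = 509.918°; sin(509.918°) = 0.5012.
δ = 23.44 × 0.5012 = 11.748° ≈ +11.75°.

+11.75°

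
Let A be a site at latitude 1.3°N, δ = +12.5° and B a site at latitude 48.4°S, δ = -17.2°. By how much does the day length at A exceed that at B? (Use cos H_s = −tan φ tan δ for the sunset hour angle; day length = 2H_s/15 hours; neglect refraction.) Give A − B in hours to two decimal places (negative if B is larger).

A: H_s = arccos(−tan 1.3° · tan 12.5°) = 90.29°, so 2H_s/15 = 12.0387 h.
B: H_s = arccos(−tan -48.4° · tan -17.2°) = 110.41°, so 2H_s/15 = 14.7213 h.
A − B = 12.0387 − 14.7213 = -2.6826 h.

-2.68 h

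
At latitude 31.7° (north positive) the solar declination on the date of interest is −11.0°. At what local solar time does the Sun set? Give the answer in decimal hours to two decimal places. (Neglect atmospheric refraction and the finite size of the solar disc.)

17.54 h

cos H_s = −tan(31.7°) · tan(-11.0°) = 0.1201, so H_s = arccos(0.1201) = 83.10°.
Sunset is at 12 + H_s/15 = 12 + 5.540 = 17.540 h local solar time.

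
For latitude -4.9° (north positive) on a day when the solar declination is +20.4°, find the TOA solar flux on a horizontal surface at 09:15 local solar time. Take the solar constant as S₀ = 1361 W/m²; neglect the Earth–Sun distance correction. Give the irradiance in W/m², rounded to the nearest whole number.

915 W/m²

Hour angle H = 15° × (9.25 − 12) = -41.25°.
cos θ_z = sin(-4.9°) sin(20.4°) + cos(-4.9°) cos(20.4°) cos(-41.25°) = -0.0298 + 0.7021 = 0.6723.
Top-of-atmosphere irradiance = S₀ cos θ_z = 1361 × 0.6723 = 915.00 W/m².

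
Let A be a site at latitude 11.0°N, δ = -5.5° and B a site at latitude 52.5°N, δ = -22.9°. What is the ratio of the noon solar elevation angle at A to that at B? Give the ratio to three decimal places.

A: 90° − |11.0 − (-5.5)| = 73.50°.
B: 90° − |52.5 − (-22.9)| = 14.60°.
Ratio A/B = 73.5000 / 14.6000 = 5.0342.

5.034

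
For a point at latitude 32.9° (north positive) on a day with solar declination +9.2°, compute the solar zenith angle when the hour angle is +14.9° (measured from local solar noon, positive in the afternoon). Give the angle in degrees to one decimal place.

cos θ_z = sin φ sin δ + cos φ cos δ cos H = (0.5432)(0.1599) + (0.8396)(0.9871)(0.9664) = 0.8878.
θ_z = arccos(0.8878) = 27.40°.

27.4°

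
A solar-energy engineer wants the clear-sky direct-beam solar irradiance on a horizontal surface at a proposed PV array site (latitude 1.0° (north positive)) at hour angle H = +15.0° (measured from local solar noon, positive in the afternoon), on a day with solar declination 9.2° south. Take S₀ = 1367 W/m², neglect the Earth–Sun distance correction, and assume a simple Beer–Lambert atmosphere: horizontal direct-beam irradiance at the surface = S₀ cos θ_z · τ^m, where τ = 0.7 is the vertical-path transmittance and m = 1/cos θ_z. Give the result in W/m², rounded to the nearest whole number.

893 W/m²

cos θ_z = sin(1.0°) sin(-9.2°) + cos(1.0°) cos(-9.2°) cos(15.00°) = -0.0028 + 0.9534 = 0.9506.
Air mass m = 1/cos θ_z = 1/0.9506 = 1.052; τ^m = 0.7^1.052 = 0.6871.
Surface direct beam = 1367 × 0.9506 × 0.6871 = 892.87 W/m².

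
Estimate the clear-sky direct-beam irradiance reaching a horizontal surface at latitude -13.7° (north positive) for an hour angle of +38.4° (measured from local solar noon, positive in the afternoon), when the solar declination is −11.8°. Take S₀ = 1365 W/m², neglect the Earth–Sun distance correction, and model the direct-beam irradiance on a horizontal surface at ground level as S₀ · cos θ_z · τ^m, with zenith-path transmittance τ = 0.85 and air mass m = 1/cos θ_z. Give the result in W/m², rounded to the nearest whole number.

883 W/m²

cos θ_z = sin(-13.7°) sin(-11.8°) + cos(-13.7°) cos(-11.8°) cos(38.40°) = 0.0484 + 0.7453 = 0.7937.
Air mass m = 1/cos θ_z = 1/0.7937 = 1.260; τ^m = 0.85^1.260 = 0.8148.
Surface direct beam = 1365 × 0.7937 × 0.8148 = 882.75 W/m².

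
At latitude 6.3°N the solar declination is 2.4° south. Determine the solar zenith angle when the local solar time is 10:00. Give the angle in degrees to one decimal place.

Hour angle H = 15° × (10 − 12) = -30.00°.
cos θ_z = sin(6.3°) sin(-2.4°) + cos(6.3°) cos(-2.4°) cos(-30.00°) = -0.0046 + 0.8600 = 0.8554.
θ_z = arccos(0.8554) = 31.20°.

31.2°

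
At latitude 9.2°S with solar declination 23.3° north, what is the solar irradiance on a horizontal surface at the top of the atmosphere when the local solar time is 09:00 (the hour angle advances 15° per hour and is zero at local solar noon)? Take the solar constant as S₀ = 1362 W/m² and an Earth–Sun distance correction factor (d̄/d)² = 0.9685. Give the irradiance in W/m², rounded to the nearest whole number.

762 W/m²

Hour angle H = 15° × (9 − 12) = -45.00°.
With φ = -9.2°, δ = 23.3°, H = -45.00°: sin φ sin δ = -0.0632, cos φ cos δ cos H = 0.6411, so cos θ_z = 0.5779.
Top-of-atmosphere irradiance = S₀ (d̄/d)² cos θ_z = 1362 × 0.9685 × 0.5779 = 762.31 W/m².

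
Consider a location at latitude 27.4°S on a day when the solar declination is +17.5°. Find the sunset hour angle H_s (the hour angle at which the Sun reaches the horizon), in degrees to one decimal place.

80.6°

The sunset hour angle satisfies cos H_s = −tan φ tan δ = 0.1634, giving H_s = 80.60°.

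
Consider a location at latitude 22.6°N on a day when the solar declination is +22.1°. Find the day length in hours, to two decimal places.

13.30 hours

−tan φ tan δ = −(0.4163)(0.4061) = -0.1691; H_s = arccos(-0.1691) = 99.74°.
Day length = 2 H_s / 15° h⁻¹ = 199.48° / 15 = 13.299 h.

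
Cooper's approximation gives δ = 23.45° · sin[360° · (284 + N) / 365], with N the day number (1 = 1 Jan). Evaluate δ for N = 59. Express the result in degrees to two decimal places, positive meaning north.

360 × (284 + 59) / 365 = 338.301°; sin(338.301°) = -0.3697.
δ = 23.45 × -0.3697 = -8.669° ≈ -8.67°.

-8.67°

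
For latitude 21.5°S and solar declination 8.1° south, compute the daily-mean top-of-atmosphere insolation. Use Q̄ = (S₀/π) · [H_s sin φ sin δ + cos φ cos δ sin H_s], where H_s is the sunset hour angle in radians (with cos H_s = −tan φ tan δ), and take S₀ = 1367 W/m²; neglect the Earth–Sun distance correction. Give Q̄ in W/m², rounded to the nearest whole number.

cos H_s = −tan(-21.5°) · tan(-8.1°) = -0.0561, so H_s = arccos(-0.0561) = 93.22°. In radians, H_s = 1.6270.
H_s sin φ sin δ = 1.6270 × -0.3665 × -0.1409 = 0.0840.
cos φ cos δ sin H_s = 0.9304 × 0.9900 × 0.9984 = 0.9196.
Q̄ = (1367/π) × (0.0840 + 0.9196) = 435.13 × 1.0036 = 436.70 W/m².

437 W/m²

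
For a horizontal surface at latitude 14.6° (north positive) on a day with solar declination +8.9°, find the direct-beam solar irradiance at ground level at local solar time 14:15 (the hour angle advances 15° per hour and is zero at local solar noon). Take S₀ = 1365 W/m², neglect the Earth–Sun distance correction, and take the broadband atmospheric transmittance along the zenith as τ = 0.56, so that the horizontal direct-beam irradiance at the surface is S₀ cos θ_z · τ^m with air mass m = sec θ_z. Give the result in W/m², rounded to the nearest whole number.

Hour angle H = 15° × (14.25 − 12) = 33.75°.
cos θ_z = sin φ sin δ + cos φ cos δ cos H = (0.2521)(0.1547) + (0.9677)(0.9880)(0.8315) = 0.8340.
Air mass m = 1/cos θ_z = 1/0.8340 = 1.199; τ^m = 0.56^1.199 = 0.4990.
Surface direct beam = 1365 × 0.8340 × 0.4990 = 568.07 W/m².

568 W/m²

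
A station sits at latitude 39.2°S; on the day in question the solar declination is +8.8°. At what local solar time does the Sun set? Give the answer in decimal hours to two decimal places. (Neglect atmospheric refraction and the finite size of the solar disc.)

cos H_s = −tan(-39.2°) · tan(8.8°) = 0.1263, so H_s = arccos(0.1263) = 82.74°.
Sunset is at 12 + H_s/15 = 12 + 5.516 = 17.516 h local solar time.

17.52 h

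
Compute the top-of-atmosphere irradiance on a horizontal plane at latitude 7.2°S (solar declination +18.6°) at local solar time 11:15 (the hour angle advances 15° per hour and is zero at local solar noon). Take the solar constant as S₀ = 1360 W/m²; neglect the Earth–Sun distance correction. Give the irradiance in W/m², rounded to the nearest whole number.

Hour angle H = 15° × (11.25 − 12) = -11.25°.
With φ = -7.2°, δ = 18.6°, H = -11.25°: sin φ sin δ = -0.0400, cos φ cos δ cos H = 0.9222, so cos θ_z = 0.8822.
Top-of-atmosphere irradiance = S₀ cos θ_z = 1360 × 0.8822 = 1199.79 W/m².

1200 W/m²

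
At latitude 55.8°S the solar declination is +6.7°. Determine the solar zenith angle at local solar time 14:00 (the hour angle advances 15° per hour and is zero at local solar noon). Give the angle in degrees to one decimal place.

Hour angle H = 15° × (14 − 12) = 30.00°.
cos θ_z = sin φ sin δ + cos φ cos δ cos H = (-0.8271)(0.1167) + (0.5621)(0.9932)(0.8660) = 0.3869.
θ_z = arccos(0.3869) = 67.24°.

67.2°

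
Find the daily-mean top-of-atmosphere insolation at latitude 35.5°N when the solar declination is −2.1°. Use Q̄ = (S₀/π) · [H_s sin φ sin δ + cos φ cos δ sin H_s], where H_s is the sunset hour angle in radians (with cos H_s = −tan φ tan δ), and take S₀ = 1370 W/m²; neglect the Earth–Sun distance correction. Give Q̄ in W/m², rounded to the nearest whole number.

cos H_s = −tan(35.5°) · tan(-2.1°) = 0.0262, so H_s = arccos(0.0262) = 88.50°. In radians, H_s = 1.5446.
H_s sin φ sin δ = 1.5446 × 0.5807 × -0.0366 = -0.0328.
cos φ cos δ sin H_s = 0.8141 × 0.9993 × 0.9997 = 0.8133.
Q̄ = (1370/π) × (-0.0328 + 0.8133) = 436.08 × 0.7805 = 340.36 W/m².

340 W/m²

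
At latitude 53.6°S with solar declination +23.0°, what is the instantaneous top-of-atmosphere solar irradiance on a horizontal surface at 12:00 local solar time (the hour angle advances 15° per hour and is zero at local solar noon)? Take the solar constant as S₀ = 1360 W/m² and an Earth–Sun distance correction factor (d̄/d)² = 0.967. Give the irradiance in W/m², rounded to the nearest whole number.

Hour angle H = 15° × (12 − 12) = 0.00°.
cos θ_z = sin φ sin δ + cos φ cos δ cos H = (-0.8049)(0.3907) + (0.5934)(0.9205)(1.0000) = 0.2318.
Top-of-atmosphere irradiance = S₀ (d̄/d)² cos θ_z = 1360 × 0.967 × 0.2318 = 304.84 W/m².

305 W/m²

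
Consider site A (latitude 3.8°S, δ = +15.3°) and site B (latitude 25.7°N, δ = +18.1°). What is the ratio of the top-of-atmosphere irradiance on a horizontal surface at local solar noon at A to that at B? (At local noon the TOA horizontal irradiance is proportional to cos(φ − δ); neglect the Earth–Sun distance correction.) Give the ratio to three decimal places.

0.953

A: cos θ_z = cos(-3.8° − (15.3°)) = 0.9449.
B: cos θ_z = cos(25.7° − (18.1°)) = 0.9912.
Ratio A/B = 0.9449 / 0.9912 = 0.9533.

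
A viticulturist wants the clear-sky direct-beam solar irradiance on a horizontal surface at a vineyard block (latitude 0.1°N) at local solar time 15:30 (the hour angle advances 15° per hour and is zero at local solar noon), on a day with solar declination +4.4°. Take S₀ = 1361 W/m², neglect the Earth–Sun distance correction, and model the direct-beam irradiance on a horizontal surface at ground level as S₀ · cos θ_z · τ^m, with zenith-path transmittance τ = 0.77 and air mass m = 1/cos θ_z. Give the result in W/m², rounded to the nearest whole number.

537 W/m²

Hour angle H = 15° × (15.5 − 12) = 52.50°.
cos θ_z = sin(0.1°) sin(4.4°) + cos(0.1°) cos(4.4°) cos(52.50°) = 0.0001 + 0.6070 = 0.6071.
Air mass m = 1/cos θ_z = 1/0.6071 = 1.647; τ^m = 0.77^1.647 = 0.6502.
Surface direct beam = 1361 × 0.6071 × 0.6502 = 537.24 W/m².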